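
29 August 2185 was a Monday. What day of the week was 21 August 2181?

Tuesday

Count forward from the earlier date (August 21, 2181) to the later (August 29, 2185):
August 21, 2181 → August 21, 2182: 365 days.
August 21, 2182 → August 21, 2183: 365 days.
August 21, 2183 → August 21, 2184: 366 days (2184 is a leap year).
August 21, 2184 → August 21, 2185: 365 days.
Within August 2185: 29 − 21 = 8 days.
Total: 1469 days.
1469 mod 7 = 6, so 6 days before Monday is Tuesday.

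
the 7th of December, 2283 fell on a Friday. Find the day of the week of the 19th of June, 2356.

Tuesday

Day-of-year of December 7, 2283: 341.
Day-of-year of June 19, 2356: 171.
2283 has 365 days, so 365 − 341 = 24 days remain in 2283.
Full years 2284–2355: 55 common + 17 leap = 55×365 + 17×366 = 26297 days.
Total: 24 + 26297 + 171 = 26492 days.
26492 mod 7 = 4, so 4 days after Friday is Tuesday.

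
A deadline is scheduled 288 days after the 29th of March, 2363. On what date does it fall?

the 11th of January, 2364

Count 288 days after March 29, 2363:
March 2363: 31 − 29 = 2 days remain.
Then 9 full months totalling 275 days.
January 1–11, 2364: 11 days.
Total: 2 + 275 + 11 = 288 days.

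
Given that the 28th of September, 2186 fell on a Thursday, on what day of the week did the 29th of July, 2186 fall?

Count forward from the earlier date (July 29, 2186) to the later (September 28, 2186):
July 2186: 31 − 29 = 2 days remain.
Then August (31): 31 days.
September 1–28, 2186: 28 days.
Total: 2 + 31 + 28 = 61 days.
61 mod 7 = 5, so 5 days before Thursday is Saturday.

Saturday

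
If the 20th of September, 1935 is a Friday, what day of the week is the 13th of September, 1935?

Friday

Count forward from the earlier date (September 13, 1935) to the later (September 20, 1935):
Within September 1935: 20 − 13 = 7 days.
7 is a multiple of 7, so the 13th of September, 1935 falls on the same weekday: Friday.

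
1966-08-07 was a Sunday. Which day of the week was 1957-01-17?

Thursday

Count forward from the earlier date (January 17, 1957) to the later (August 7, 1966):
Day-of-year of January 17, 1957: 17.
Day-of-year of August 7, 1966: 219.
1957 has 365 days, so 365 − 17 = 348 days remain in 1957.
Full years 1958–1965: 6 common + 2 leap = 6×365 + 2×366 = 2922 days.
Total: 348 + 2922 + 219 = 3489 days.
3489 mod 7 = 3, so 3 days before Sunday is Thursday.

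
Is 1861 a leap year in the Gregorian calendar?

1861 is not a leap year.

No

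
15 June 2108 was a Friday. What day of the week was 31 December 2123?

Friday

From June 15, 2108 to June 15, 2123: 15 years, of which 3 contain a Feb 29 — 12×365 + 3×366 = 5478 days.
June 2123: 30 − 15 = 15 days remain.
Then July (31), August (31), September (30), October (31), November (30): 31 + 31 + 30 + 31 + 30 = 153 days.
December 1–31, 2123: 31 days.
Residual: 199 days.
Total: 5677 days.
5677 is a multiple of 7, so 31 December 2123 falls on the same weekday: Friday.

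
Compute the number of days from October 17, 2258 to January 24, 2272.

Day-of-year of October 17, 2258: 290.
Day-of-year of January 24, 2272: 24.
2258 has 365 days, so 365 − 290 = 75 days remain in 2258.
Full years 2259–2271: 10 common + 3 leap = 10×365 + 3×366 = 4748 days.
Total: 75 + 4748 + 24 = 4847 days.

4847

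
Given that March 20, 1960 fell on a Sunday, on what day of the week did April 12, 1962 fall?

Day-of-year of March 20, 1960: 80.
Day-of-year of April 12, 1962: 102.
1960 has 366 days, so 366 − 80 = 286 days remain in 1960.
Full years: 1961: 365. Sum = 365.
Total: 286 + 365 + 102 = 753 days.
753 mod 7 = 4, so 4 days after Sunday is Thursday.

Thursday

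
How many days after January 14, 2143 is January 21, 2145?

January 14, 2143 → January 14, 2144: 365 days.
January 14, 2144 → January 14, 2145: 366 days (2144 is a leap year).
Within January 2145: 21 − 14 = 7 days.
Total: 738 days.

738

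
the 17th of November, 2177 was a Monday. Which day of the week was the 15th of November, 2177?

Count forward from the earlier date (November 15, 2177) to the later (November 17, 2177):
Within November 2177: 17 − 15 = 2 days.
2 mod 7 = 2, so 2 days before Monday is Saturday.

Saturday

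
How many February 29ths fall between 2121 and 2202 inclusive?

19

Years divisible by 4: 2124, 2128, …, 2200 — 20 in all.
Of these, 2200 is divisible by 100 but not 400, so not leap.
Leap years: 20 − 1 = 19.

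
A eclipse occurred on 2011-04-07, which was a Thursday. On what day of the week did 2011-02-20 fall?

Count forward from the earlier date (February 20, 2011) to the later (April 7, 2011):
February 2011: 28 − 20 = 8 days remain (2011 is not a leap year, so February has 28 days).
Then March (31): 31 days.
April 1–7, 2011: 7 days.
Total: 8 + 31 + 7 = 46 days.
46 mod 7 = 4, so 4 days before Thursday is Sunday.

Sunday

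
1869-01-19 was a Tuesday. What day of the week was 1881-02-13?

Sunday

Day-of-year of January 19, 1869: 19.
Day-of-year of February 13, 1881: 44.
1869 has 365 days, so 365 − 19 = 346 days remain in 1869.
Full years 1870–1880: 8 common + 3 leap = 8×365 + 3×366 = 4018 days.
Total: 346 + 4018 + 44 = 4408 days.
4408 mod 7 = 5, so 5 days after Tuesday is Sunday.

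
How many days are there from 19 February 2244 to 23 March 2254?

From February 19, 2244 to February 19, 2254: 10 years, of which 3 contain a Feb 29 — 7×365 + 3×366 = 3653 days.
February 2254: 28 − 19 = 9 days remain (2254 is not a leap year, so February has 28 days).
March 1–23, 2254: 23 days.
Residual: 32 days.
Total: 3685 days.

3685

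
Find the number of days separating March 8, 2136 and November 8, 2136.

245

March 2136: 31 − 8 = 23 days remain.
Then April (30), May (31), June (30), July (31), August (31), September (30), October (31): 30 + 31 + 30 + 31 + 31 + 30 + 31 = 214 days.
November 1–8, 2136: 8 days.
Total: 23 + 214 + 8 = 245 days.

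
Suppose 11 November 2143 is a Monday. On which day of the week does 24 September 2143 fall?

Count forward from the earlier date (September 24, 2143) to the later (November 11, 2143):
September 2143: 30 − 24 = 6 days remain.
Then October (31): 31 days.
November 1–11, 2143: 11 days.
Total: 6 + 31 + 11 = 48 days.
48 mod 7 = 6, so 6 days before Monday is Tuesday.

Tuesday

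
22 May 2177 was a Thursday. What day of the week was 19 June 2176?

Wednesday

Count forward from the earlier date (June 19, 2176) to the later (May 22, 2177):
June 2176: 30 − 19 = 11 days remain.
Then 10 full months totalling 304 days.
May 1–22, 2177: 22 days.
Residual: 337 days.
Total: 337 days.
337 mod 7 = 1, so 1 day before Thursday is Wednesday.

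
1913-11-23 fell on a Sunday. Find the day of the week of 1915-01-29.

Friday

November 1913: 30 − 23 = 7 days remain.
Then 13 full months totalling 396 days.
January 1–29, 1915: 29 days.
Total: 7 + 396 + 29 = 432 days.
432 mod 7 = 5, so 5 days after Sunday is Friday.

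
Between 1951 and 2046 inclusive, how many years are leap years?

Years divisible by 4: 1952, 1956, …, 2044 — 24 in all.
2000 is divisible by 400, so still leap.
No century exceptions apply. Count: 24.

24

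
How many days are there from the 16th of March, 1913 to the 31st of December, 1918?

Day-of-year of March 16, 1913: 75.
Day-of-year of December 31, 1918: 365.
1913 has 365 days, so 365 − 75 = 290 days remain in 1913.
Full years: 1914: 365; 1915: 365; 1916: 366; 1917: 365. Sum = 1461.
Total: 290 + 1461 + 365 = 2116 days.

2116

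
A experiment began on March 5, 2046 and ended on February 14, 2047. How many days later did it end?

Day-of-year of March 5, 2046: 64.
Day-of-year of February 14, 2047: 45.
2046 has 365 days, so 365 − 64 = 301 days remain in 2046.
Total: 301 + 45 = 346 days.

346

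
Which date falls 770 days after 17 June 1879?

26 July 1881

Count 770 days after June 17, 1879:
June 1879: 30 − 17 = 13 days remain.
Then 24 full months totalling 731 days.
July 1–26, 1881: 26 days.
Total: 13 + 731 + 26 = 770 days.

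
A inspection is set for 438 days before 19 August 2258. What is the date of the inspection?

7 June 2257

Count 438 days before August 19, 2258:
Day-of-year of June 7, 2257: 158.
Day-of-year of August 19, 2258: 231.
2257 has 365 days, so 365 − 158 = 207 days remain in 2257.
Total: 207 + 231 = 438 days.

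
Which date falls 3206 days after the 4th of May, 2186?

the 12th of February, 2195

Count 3206 days after May 4, 2186:
Day-of-year of May 4, 2186: 124.
Day-of-year of February 12, 2195: 43.
2186 has 365 days, so 365 − 124 = 241 days remain in 2186.
Full years 2187–2194: 6 common + 2 leap = 6×365 + 2×366 = 2922 days.
Total: 241 + 2922 + 43 = 3206 days.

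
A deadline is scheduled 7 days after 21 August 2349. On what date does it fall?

28 August 2349

Count 7 days after August 21, 2349:
Within August 2349: 28 − 21 = 7 days.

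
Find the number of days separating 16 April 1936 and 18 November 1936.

April 1936: 30 − 16 = 14 days remain.
Then May (31), June (30), July (31), August (31), September (30), October (31): 31 + 30 + 31 + 31 + 30 + 31 = 184 days.
November 1–18, 1936: 18 days.
Total: 14 + 184 + 18 = 216 days.

216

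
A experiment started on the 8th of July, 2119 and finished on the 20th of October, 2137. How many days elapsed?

From July 8, 2119 to July 8, 2137: 18 years, of which 5 contain a Feb 29 — 13×365 + 5×366 = 6575 days.
July 2137: 31 − 8 = 23 days remain.
Then August (31), September (30): 31 + 30 = 61 days.
October 1–20, 2137: 20 days.
Residual: 104 days.
Total: 6679 days.

6679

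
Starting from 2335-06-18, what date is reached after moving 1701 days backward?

2330-10-21

Count 1701 days before June 18, 2335:
October 21, 2330 → October 21, 2331: 365 days.
October 21, 2331 → October 21, 2332: 366 days (2332 is a leap year).
October 21, 2332 → October 21, 2333: 365 days.
October 21, 2333 → October 21, 2334: 365 days.
October 2334: 31 − 21 = 10 days remain.
Then November (30), December (31), January (31), February 2335 (28), March (31), April (30), May (31): 30 + 31 + 31 + 28 + 31 + 30 + 31 = 212 days.
June 1–18, 2335: 18 days.
Residual: 240 days.
Total: 1701 days.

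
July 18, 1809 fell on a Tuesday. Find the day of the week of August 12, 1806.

Count forward from the earlier date (August 12, 1806) to the later (July 18, 1809):
Day-of-year of August 12, 1806: 224.
Day-of-year of July 18, 1809: 199.
1806 has 365 days, so 365 − 224 = 141 days remain in 1806.
Full years: 1807: 365; 1808: 366. Sum = 731.
Total: 141 + 731 + 199 = 1071 days.
1071 is a multiple of 7, so August 12, 1806 falls on the same weekday: Tuesday.

Tuesday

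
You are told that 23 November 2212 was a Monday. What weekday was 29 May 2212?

Count forward from the earlier date (May 29, 2212) to the later (November 23, 2212):
May 2212: 31 − 29 = 2 days remain.
Then June (30), July (31), August (31), September (30), October (31): 30 + 31 + 31 + 30 + 31 = 153 days.
November 1–23, 2212: 23 days.
Total: 2 + 153 + 23 = 178 days.
178 mod 7 = 3, so 3 days before Monday is Friday.

Friday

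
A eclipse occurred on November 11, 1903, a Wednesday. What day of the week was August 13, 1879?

Count forward from the earlier date (August 13, 1879) to the later (November 11, 1903):
Day-of-year of August 13, 1879: 225.
Day-of-year of November 11, 1903: 315.
1879 has 365 days, so 365 − 225 = 140 days remain in 1879.
Full years 1880–1902: 18 common + 5 leap = 18×365 + 5×366 = 8400 days.
Total: 140 + 8400 + 315 = 8855 days.
8855 is a multiple of 7, so August 13, 1879 falls on the same weekday: Wednesday.

Wednesday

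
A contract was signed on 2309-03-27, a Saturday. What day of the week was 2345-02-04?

Sunday

From March 27, 2309 to March 27, 2344: 35 years, of which 9 contain a Feb 29 — 26×365 + 9×366 = 12784 days.
March 2344: 31 − 27 = 4 days remain.
Then 10 full months totalling 306 days.
February 1–4, 2345: 4 days (2345 is not a leap year).
Residual: 314 days.
Total: 13098 days.
13098 mod 7 = 1, so 1 day after Saturday is Sunday.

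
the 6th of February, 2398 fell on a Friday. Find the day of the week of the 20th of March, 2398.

Friday

February 2398: 28 − 6 = 22 days remain (2398 is not a leap year, so February has 28 days).
March 1–20, 2398: 20 days.
Total: 22 + 20 = 42 days.
42 is a multiple of 7, so the 20th of March, 2398 falls on the same weekday: Friday.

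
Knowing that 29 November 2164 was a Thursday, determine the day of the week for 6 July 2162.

Tuesday

Count forward from the earlier date (July 6, 2162) to the later (November 29, 2164):
Day-of-year of July 6, 2162: 187.
Day-of-year of November 29, 2164: 334.
2162 has 365 days, so 365 − 187 = 178 days remain in 2162.
Full years: 2163: 365. Sum = 365.
Total: 178 + 365 + 334 = 877 days.
877 mod 7 = 2, so 2 days before Thursday is Tuesday.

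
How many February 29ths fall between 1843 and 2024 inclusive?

Years divisible by 4: 1844, 1848, …, 2024 — 46 in all.
Of these, 1900 is divisible by 100 but not 400, so not leap.
2000 is divisible by 400, so still leap.
Leap years: 46 − 1 = 45.

45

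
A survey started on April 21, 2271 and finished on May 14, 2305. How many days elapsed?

12441

From April 21, 2271 to April 21, 2305: 34 years, of which 8 contain a Feb 29 — 26×365 + 8×366 = 12418 days.
(2300 is not a leap year (divisible by 100 but not 400).)
April 2305: 30 − 21 = 9 days remain.
May 1–14, 2305: 14 days.
Residual: 23 days.
Total: 12441 days.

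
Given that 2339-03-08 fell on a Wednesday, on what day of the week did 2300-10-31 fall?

Wednesday

Count forward from the earlier date (October 31, 2300) to the later (March 8, 2339):
From October 31, 2300 to October 31, 2338: 38 years, of which 9 contain a Feb 29 — 29×365 + 9×366 = 13879 days.
October 2338: 31 − 31 = 0 days remain.
Then November (30), December (31), January (31), February 2339 (28): 30 + 31 + 31 + 28 = 120 days.
March 1–8, 2339: 8 days.
Residual: 128 days.
Total: 14007 days.
14007 is a multiple of 7, so 2300-10-31 falls on the same weekday: Wednesday.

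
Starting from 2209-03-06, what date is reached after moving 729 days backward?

2207-03-08

Count 729 days before March 6, 2209:
Day-of-year of March 8, 2207: 67.
Day-of-year of March 6, 2209: 65.
2207 has 365 days, so 365 − 67 = 298 days remain in 2207.
Full years: 2208: 366. Sum = 366.
Total: 298 + 366 + 65 = 729 days.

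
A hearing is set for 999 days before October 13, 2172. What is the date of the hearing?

January 18, 2170

Count 999 days before October 13, 2172:
January 18, 2170 → January 18, 2171: 365 days.
January 18, 2171 → January 18, 2172: 365 days.
January 2172: 31 − 18 = 13 days remain.
Then February 2172 (29), March (31), April (30), May (31), June (30), July (31), August (31), September (30): 29 + 31 + 30 + 31 + 30 + 31 + 31 + 30 = 243 days.
October 1–13, 2172: 13 days.
Residual: 269 days.
Total: 999 days.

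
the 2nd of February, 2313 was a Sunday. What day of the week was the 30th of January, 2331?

Friday

From February 2, 2313 to February 2, 2330: 17 years, of which 4 contain a Feb 29 — 13×365 + 4×366 = 6209 days.
February 2330: 28 − 2 = 26 days remain (2330 is not a leap year, so February has 28 days).
Then 10 full months totalling 306 days.
January 1–30, 2331: 30 days.
Residual: 362 days.
Total: 6571 days.
6571 mod 7 = 5, so 5 days after Sunday is Friday.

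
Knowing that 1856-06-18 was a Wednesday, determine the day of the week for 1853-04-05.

Count forward from the earlier date (April 5, 1853) to the later (June 18, 1856):
Day-of-year of April 5, 1853: 95.
Day-of-year of June 18, 1856: 170.
1853 has 365 days, so 365 − 95 = 270 days remain in 1853.
Full years: 1854: 365; 1855: 365. Sum = 730.
Total: 270 + 730 + 170 = 1170 days.
1170 mod 7 = 1, so 1 day before Wednesday is Tuesday.

Tuesday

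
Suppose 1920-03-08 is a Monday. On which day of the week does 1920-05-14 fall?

Friday

March 1920: 31 − 8 = 23 days remain.
Then April (30): 30 days.
May 1–14, 1920: 14 days.
Total: 23 + 30 + 14 = 67 days.
67 mod 7 = 4, so 4 days after Monday is Friday.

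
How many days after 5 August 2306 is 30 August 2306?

Within August 2306: 30 − 5 = 25 days.

25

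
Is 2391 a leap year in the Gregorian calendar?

No

2391 is not a leap year.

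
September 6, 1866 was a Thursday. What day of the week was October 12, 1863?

Monday

Count forward from the earlier date (October 12, 1863) to the later (September 6, 1866):
Day-of-year of October 12, 1863: 285.
Day-of-year of September 6, 1866: 249.
1863 has 365 days, so 365 − 285 = 80 days remain in 1863.
Full years: 1864: 366; 1865: 365. Sum = 731.
Total: 80 + 731 + 249 = 1060 days.
1060 mod 7 = 3, so 3 days before Thursday is Monday.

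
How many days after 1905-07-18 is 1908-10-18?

1188

Day-of-year of July 18, 1905: 199.
Day-of-year of October 18, 1908: 292.
1905 has 365 days, so 365 − 199 = 166 days remain in 1905.
Full years: 1906: 365; 1907: 365. Sum = 730.
Total: 166 + 730 + 292 = 1188 days.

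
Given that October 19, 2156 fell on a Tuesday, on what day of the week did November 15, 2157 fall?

October 2156: 31 − 19 = 12 days remain.
Then 12 full months totalling 365 days.
November 1–15, 2157: 15 days.
Total: 12 + 365 + 15 = 392 days.
392 is a multiple of 7, so November 15, 2157 falls on the same weekday: Tuesday.

Tuesday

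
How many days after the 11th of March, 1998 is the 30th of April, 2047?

From March 11, 1998 to March 11, 2047: 49 years, of which 12 contain a Feb 29 — 37×365 + 12×366 = 17897 days.
(2000 is a leap year (divisible by 400).)
March 2047: 31 − 11 = 20 days remain.
April 1–30, 2047: 30 days.
Residual: 50 days.
Total: 17947 days.

17947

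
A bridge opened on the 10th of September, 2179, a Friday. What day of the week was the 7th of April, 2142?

Count forward from the earlier date (April 7, 2142) to the later (September 10, 2179):
Day-of-year of April 7, 2142: 97.
Day-of-year of September 10, 2179: 253.
2142 has 365 days, so 365 − 97 = 268 days remain in 2142.
Full years 2143–2178: 27 common + 9 leap = 27×365 + 9×366 = 13149 days.
Total: 268 + 13149 + 253 = 13670 days.
13670 mod 7 = 6, so 6 days before Friday is Saturday.

Saturday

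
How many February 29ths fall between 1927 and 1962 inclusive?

Years divisible by 4 in [1927, 1962]: 1928, 1932, 1936, 1940, 1944, 1948, 1952, 1956, 1960.
No century exceptions apply. Count: 9.

9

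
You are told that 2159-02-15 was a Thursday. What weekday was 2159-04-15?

February 2159: 28 − 15 = 13 days remain (2159 is not a leap year, so February has 28 days).
Then March (31): 31 days.
April 1–15, 2159: 15 days.
Total: 13 + 31 + 15 = 59 days.
59 mod 7 = 3, so 3 days after Thursday is Sunday.

Sunday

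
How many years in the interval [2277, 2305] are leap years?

6

Years divisible by 4 in [2277, 2305]: 2280, 2284, 2288, 2292, 2296, 2300, 2304.
Of these, 2300 is divisible by 100 but not 400, so not leap.
Leap years: 7 − 1 = 6.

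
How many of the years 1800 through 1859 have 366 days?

Years divisible by 4: 1800, 1804, …, 1856 — 15 in all.
Of these, 1800 is divisible by 100 but not 400, so not leap.
Leap years: 15 − 1 = 14.

14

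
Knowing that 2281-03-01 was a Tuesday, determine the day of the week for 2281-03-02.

Within March 2281: 2 − 1 = 1 day.
1 mod 7 = 1, so 1 day after Tuesday is Wednesday.

Wednesday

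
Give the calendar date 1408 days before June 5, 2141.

July 28, 2137

Count 1408 days before June 5, 2141:
Day-of-year of July 28, 2137: 209.
Day-of-year of June 5, 2141: 156.
2137 has 365 days, so 365 − 209 = 156 days remain in 2137.
Full years: 2138: 365; 2139: 365; 2140: 366. Sum = 1096.
Total: 156 + 1096 + 156 = 1408 days.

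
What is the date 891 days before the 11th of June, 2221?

the 2nd of January, 2219

Count 891 days before June 11, 2221:
Day-of-year of January 2, 2219: 2.
Day-of-year of June 11, 2221: 162.
2219 has 365 days, so 365 − 2 = 363 days remain in 2219.
Full years: 2220: 366. Sum = 366.
Total: 363 + 366 + 162 = 891 days.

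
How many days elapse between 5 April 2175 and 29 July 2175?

115

April 2175: 30 − 5 = 25 days remain.
Then May (31), June (30): 31 + 30 = 61 days.
July 1–29, 2175: 29 days.
Total: 25 + 61 + 29 = 115 days.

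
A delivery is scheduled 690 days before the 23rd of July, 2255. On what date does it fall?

the 1st of September, 2253

Count 690 days before July 23, 2255:
September 1, 2253 → September 1, 2254: 365 days.
September 2254: 30 − 1 = 29 days remain.
Then 9 full months totalling 273 days.
July 1–23, 2255: 23 days.
Residual: 325 days.
Total: 690 days.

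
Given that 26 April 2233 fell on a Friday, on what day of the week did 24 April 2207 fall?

Friday

Count forward from the earlier date (April 24, 2207) to the later (April 26, 2233):
Day-of-year of April 24, 2207: 114.
Day-of-year of April 26, 2233: 116.
2207 has 365 days, so 365 − 114 = 251 days remain in 2207.
Full years 2208–2232: 18 common + 7 leap = 18×365 + 7×366 = 9132 days.
Total: 251 + 9132 + 116 = 9499 days.
9499 is a multiple of 7, so 24 April 2207 falls on the same weekday: Friday.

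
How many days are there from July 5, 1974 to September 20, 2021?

17244

From July 5, 1974 to July 5, 2021: 47 years, of which 12 contain a Feb 29 — 35×365 + 12×366 = 17167 days.
(2000 is a leap year (divisible by 400).)
July 2021: 31 − 5 = 26 days remain.
Then August (31): 31 days.
September 1–20, 2021: 20 days.
Residual: 77 days.
Total: 17244 days.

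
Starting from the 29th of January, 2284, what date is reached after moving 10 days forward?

the 8th of February, 2284

Count 10 days after January 29, 2284:
January 2284: 31 − 29 = 2 days remain.
February 1–8, 2284: 8 days (2284 is a leap year).
Total: 2 + 8 = 10 days.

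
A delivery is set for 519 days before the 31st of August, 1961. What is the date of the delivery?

the 30th of March, 1960

Count 519 days before August 31, 1961:
March 1960: 31 − 30 = 1 day remains.
Then 16 full months totalling 487 days.
August 1–31, 1961: 31 days.
Total: 1 + 487 + 31 = 519 days.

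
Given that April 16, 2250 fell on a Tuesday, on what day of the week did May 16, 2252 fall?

Sunday

Day-of-year of April 16, 2250: 106.
Day-of-year of May 16, 2252: 137.
2250 has 365 days, so 365 − 106 = 259 days remain in 2250.
Full years: 2251: 365. Sum = 365.
Total: 259 + 365 + 137 = 761 days.
761 mod 7 = 5, so 5 days after Tuesday is Sunday.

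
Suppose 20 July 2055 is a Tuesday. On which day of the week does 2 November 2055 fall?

Tuesday

July 2055: 31 − 20 = 11 days remain.
Then August (31), September (30), October (31): 31 + 30 + 31 = 92 days.
November 1–2, 2055: 2 days.
Total: 11 + 92 + 2 = 105 days.
105 is a multiple of 7, so 2 November 2055 falls on the same weekday: Tuesday.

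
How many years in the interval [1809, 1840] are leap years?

Years divisible by 4 in [1809, 1840]: 1812, 1816, 1820, 1824, 1828, 1832, 1836, 1840.
No century exceptions apply. Count: 8.

8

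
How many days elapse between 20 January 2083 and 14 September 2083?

237

January 2083: 31 − 20 = 11 days remain.
Then February 2083 (28), March (31), April (30), May (31), June (30), July (31), August (31): 28 + 31 + 30 + 31 + 30 + 31 + 31 = 212 days.
September 1–14, 2083: 14 days.
Total: 11 + 212 + 14 = 237 days.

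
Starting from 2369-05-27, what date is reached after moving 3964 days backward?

2358-07-20

Count 3964 days before May 27, 2369:
From July 20, 2358 to July 20, 2368: 10 years, of which 3 contain a Feb 29 — 7×365 + 3×366 = 3653 days.
July 2368: 31 − 20 = 11 days remain.
Then 9 full months totalling 273 days.
May 1–27, 2369: 27 days.
Residual: 311 days.
Total: 3964 days.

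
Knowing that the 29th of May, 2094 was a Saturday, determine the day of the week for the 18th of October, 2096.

Day-of-year of May 29, 2094: 149.
Day-of-year of October 18, 2096: 292.
2094 has 365 days, so 365 − 149 = 216 days remain in 2094.
Full years: 2095: 365. Sum = 365.
Total: 216 + 365 + 292 = 873 days.
873 mod 7 = 5, so 5 days after Saturday is Thursday.

Thursday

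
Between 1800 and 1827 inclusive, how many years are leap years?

Years divisible by 4 in [1800, 1827]: 1800, 1804, 1808, 1812, 1816, 1820, 1824.
Of these, 1800 is divisible by 100 but not 400, so not leap.
Leap years: 7 − 1 = 6.

6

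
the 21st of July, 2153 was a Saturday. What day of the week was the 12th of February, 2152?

Count forward from the earlier date (February 12, 2152) to the later (July 21, 2153):
February 12, 2152 → February 12, 2153: 366 days (2152 is a leap year).
February 2153: 28 − 12 = 16 days remain (2153 is not a leap year, so February has 28 days).
Then March (31), April (30), May (31), June (30): 31 + 30 + 31 + 30 = 122 days.
July 1–21, 2153: 21 days.
Residual: 159 days.
Total: 525 days.
525 is a multiple of 7, so the 12th of February, 2152 falls on the same weekday: Saturday.

Saturday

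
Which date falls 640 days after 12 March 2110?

12 December 2111

Count 640 days after March 12, 2110:
Day-of-year of March 12, 2110: 71.
Day-of-year of December 12, 2111: 346.
2110 has 365 days, so 365 − 71 = 294 days remain in 2110.
Total: 294 + 346 = 640 days.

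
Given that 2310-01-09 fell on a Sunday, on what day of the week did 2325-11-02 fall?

Monday

Day-of-year of January 9, 2310: 9.
Day-of-year of November 2, 2325: 306.
2310 has 365 days, so 365 − 9 = 356 days remain in 2310.
Full years 2311–2324: 10 common + 4 leap = 10×365 + 4×366 = 5114 days.
Total: 356 + 5114 + 306 = 5776 days.
5776 mod 7 = 1, so 1 day after Sunday is Monday.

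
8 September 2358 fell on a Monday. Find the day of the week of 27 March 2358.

Count forward from the earlier date (March 27, 2358) to the later (September 8, 2358):
March 2358: 31 − 27 = 4 days remain.
Then April (30), May (31), June (30), July (31), August (31): 30 + 31 + 30 + 31 + 31 = 153 days.
September 1–8, 2358: 8 days.
Total: 4 + 153 + 8 = 165 days.
165 mod 7 = 4, so 4 days before Monday is Thursday.

Thursday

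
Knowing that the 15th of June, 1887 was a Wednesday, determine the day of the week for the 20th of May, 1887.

Count forward from the earlier date (May 20, 1887) to the later (June 15, 1887):
May 1887: 31 − 20 = 11 days remain.
June 1–15, 1887: 15 days.
Total: 11 + 15 = 26 days.
26 mod 7 = 5, so 5 days before Wednesday is Friday.

Friday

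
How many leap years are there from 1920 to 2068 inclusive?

Years divisible by 4: 1920, 1924, …, 2068 — 38 in all.
2000 is divisible by 400, so still leap.
No century exceptions apply. Count: 38.

38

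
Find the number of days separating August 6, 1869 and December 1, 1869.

117

August 1869: 31 − 6 = 25 days remain.
Then September (30), October (31), November (30): 30 + 31 + 30 = 91 days.
December 1, 1869: 1 day.
Total: 25 + 91 + 1 = 117 days.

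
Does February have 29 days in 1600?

1600 is a leap year (divisible by 400).

Yes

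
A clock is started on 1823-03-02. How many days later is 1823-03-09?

7

Within March 1823: 9 − 2 = 7 days.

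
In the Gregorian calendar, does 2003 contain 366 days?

2003 is not a leap year.

No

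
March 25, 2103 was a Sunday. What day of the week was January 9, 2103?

Count forward from the earlier date (January 9, 2103) to the later (March 25, 2103):
January 2103: 31 − 9 = 22 days remain.
Then February 2103 (28): 28 days.
March 1–25, 2103: 25 days.
Total: 22 + 28 + 25 = 75 days.
75 mod 7 = 5, so 5 days before Sunday is Tuesday.

Tuesday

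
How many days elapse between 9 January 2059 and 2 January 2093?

Day-of-year of January 9, 2059: 9.
Day-of-year of January 2, 2093: 2.
2059 has 365 days, so 365 − 9 = 356 days remain in 2059.
Full years 2060–2092: 24 common + 9 leap = 24×365 + 9×366 = 12054 days.
Total: 356 + 12054 + 2 = 12412 days.

12412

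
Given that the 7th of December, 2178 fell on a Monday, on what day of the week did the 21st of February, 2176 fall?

Count forward from the earlier date (February 21, 2176) to the later (December 7, 2178):
February 21, 2176 → February 21, 2177: 366 days (2176 is a leap year).
February 21, 2177 → February 21, 2178: 365 days.
February 2178: 28 − 21 = 7 days remain (2178 is not a leap year, so February has 28 days).
Then 9 full months totalling 275 days.
December 1–7, 2178: 7 days.
Residual: 289 days.
Total: 1020 days.
1020 mod 7 = 5, so 5 days before Monday is Wednesday.

Wednesday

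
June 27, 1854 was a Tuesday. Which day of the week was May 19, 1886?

Day-of-year of June 27, 1854: 178.
Day-of-year of May 19, 1886: 139.
1854 has 365 days, so 365 − 178 = 187 days remain in 1854.
Full years 1855–1885: 23 common + 8 leap = 23×365 + 8×366 = 11323 days.
Total: 187 + 11323 + 139 = 11649 days.
11649 mod 7 = 1, so 1 day after Tuesday is Wednesday.

Wednesday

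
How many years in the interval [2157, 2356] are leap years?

Years divisible by 4: 2160, 2164, …, 2356 — 50 in all.
Of these, 2200, 2300 are divisible by 100 but not 400, so not leap.
Leap years: 50 − 2 = 48.

48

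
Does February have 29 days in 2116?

2116 is a leap year.

Yes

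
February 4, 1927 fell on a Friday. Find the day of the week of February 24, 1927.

Thursday

Within February 1927: 24 − 4 = 20 days.
20 mod 7 = 6, so 6 days after Friday is Thursday.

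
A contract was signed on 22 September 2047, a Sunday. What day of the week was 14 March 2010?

Count forward from the earlier date (March 14, 2010) to the later (September 22, 2047):
From March 14, 2010 to March 14, 2047: 37 years, of which 9 contain a Feb 29 — 28×365 + 9×366 = 13514 days.
March 2047: 31 − 14 = 17 days remain.
Then April (30), May (31), June (30), July (31), August (31): 30 + 31 + 30 + 31 + 31 = 153 days.
September 1–22, 2047: 22 days.
Residual: 192 days.
Total: 13706 days.
13706 is a multiple of 7, so 14 March 2010 falls on the same weekday: Sunday.

Sunday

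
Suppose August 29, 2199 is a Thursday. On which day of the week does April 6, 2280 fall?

Day-of-year of August 29, 2199: 241.
Day-of-year of April 6, 2280: 97.
2199 has 365 days, so 365 − 241 = 124 days remain in 2199.
Full years 2200–2279: 61 common + 19 leap = 61×365 + 19×366 = 29219 days.
Total: 124 + 29219 + 97 = 29440 days.
29440 mod 7 = 5, so 5 days after Thursday is Tuesday.

Tuesday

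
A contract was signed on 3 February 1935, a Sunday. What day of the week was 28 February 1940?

February 3, 1935 → February 3, 1936: 365 days.
February 3, 1936 → February 3, 1937: 366 days (1936 is a leap year).
February 3, 1937 → February 3, 1938: 365 days.
February 3, 1938 → February 3, 1939: 365 days.
February 3, 1939 → February 3, 1940: 365 days.
Within February 1940: 28 − 3 = 25 days.
Total: 1851 days.
1851 mod 7 = 3, so 3 days after Sunday is Wednesday.

Wednesday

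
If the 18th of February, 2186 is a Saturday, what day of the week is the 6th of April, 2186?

February 2186: 28 − 18 = 10 days remain (2186 is not a leap year, so February has 28 days).
Then March (31): 31 days.
April 1–6, 2186: 6 days.
Total: 10 + 31 + 6 = 47 days.
47 mod 7 = 5, so 5 days after Saturday is Thursday.

Thursday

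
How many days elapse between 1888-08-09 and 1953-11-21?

23844

From August 9, 1888 to August 9, 1953: 65 years, of which 15 contain a Feb 29 — 50×365 + 15×366 = 23740 days.
(1900 is not a leap year (divisible by 100 but not 400).)
August 1953: 31 − 9 = 22 days remain.
Then September (30), October (31): 30 + 31 = 61 days.
November 1–21, 1953: 21 days.
Residual: 104 days.
Total: 23844 days.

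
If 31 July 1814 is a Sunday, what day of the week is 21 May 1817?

Wednesday

July 31, 1814 → July 31, 1815: 365 days.
July 31, 1815 → July 31, 1816: 366 days (1816 is a leap year).
July 1816: 31 − 31 = 0 days remain.
Then 9 full months totalling 273 days.
May 1–21, 1817: 21 days.
Residual: 294 days.
Total: 1025 days.
1025 mod 7 = 3, so 3 days after Sunday is Wednesday.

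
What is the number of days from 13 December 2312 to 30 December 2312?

Within December 2312: 30 − 13 = 17 days.

17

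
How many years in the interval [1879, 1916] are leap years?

Years divisible by 4 in [1879, 1916]: 1880, 1884, 1888, 1892, 1896, 1900, 1904, 1908, 1912, 1916.
Of these, 1900 is divisible by 100 but not 400, so not leap.
Leap years: 10 − 1 = 9.

9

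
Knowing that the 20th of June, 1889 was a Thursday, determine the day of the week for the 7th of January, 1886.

Count forward from the earlier date (January 7, 1886) to the later (June 20, 1889):
Day-of-year of January 7, 1886: 7.
Day-of-year of June 20, 1889: 171.
1886 has 365 days, so 365 − 7 = 358 days remain in 1886.
Full years: 1887: 365; 1888: 366. Sum = 731.
Total: 358 + 731 + 171 = 1260 days.
1260 is a multiple of 7, so the 7th of January, 1886 falls on the same weekday: Thursday.

Thursday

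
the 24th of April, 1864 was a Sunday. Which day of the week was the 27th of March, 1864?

Sunday

Count forward from the earlier date (March 27, 1864) to the later (April 24, 1864):
March 1864: 31 − 27 = 4 days remain.
April 1–24, 1864: 24 days.
Total: 4 + 24 = 28 days.
28 is a multiple of 7, so the 27th of March, 1864 falls on the same weekday: Sunday.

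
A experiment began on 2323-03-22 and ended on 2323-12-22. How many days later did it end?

March 2323: 31 − 22 = 9 days remain.
Then April (30), May (31), June (30), July (31), August (31), September (30), October (31), November (30): 30 + 31 + 30 + 31 + 31 + 30 + 31 + 30 = 244 days.
December 1–22, 2323: 22 days.
Total: 9 + 244 + 22 = 275 days.

275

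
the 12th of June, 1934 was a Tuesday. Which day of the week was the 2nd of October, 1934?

June 1934: 30 − 12 = 18 days remain.
Then July (31), August (31), September (30): 31 + 31 + 30 = 92 days.
October 1–2, 1934: 2 days.
Total: 18 + 92 + 2 = 112 days.
112 is a multiple of 7, so the 2nd of October, 1934 falls on the same weekday: Tuesday.

Tuesday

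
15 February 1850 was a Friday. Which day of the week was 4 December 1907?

Wednesday

From February 15, 1850 to February 15, 1907: 57 years, of which 13 contain a Feb 29 — 44×365 + 13×366 = 20818 days.
(1900 is not a leap year (divisible by 100 but not 400).)
February 1907: 28 − 15 = 13 days remain (1907 is not a leap year, so February has 28 days).
Then 9 full months totalling 275 days.
December 1–4, 1907: 4 days.
Residual: 292 days.
Total: 21110 days.
21110 mod 7 = 5, so 5 days after Friday is Wednesday.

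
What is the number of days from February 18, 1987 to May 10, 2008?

7752

Day-of-year of February 18, 1987: 49.
Day-of-year of May 10, 2008: 131.
1987 has 365 days, so 365 − 49 = 316 days remain in 1987.
Full years 1988–2007: 15 common + 5 leap = 15×365 + 5×366 = 7305 days.
Total: 316 + 7305 + 131 = 7752 days.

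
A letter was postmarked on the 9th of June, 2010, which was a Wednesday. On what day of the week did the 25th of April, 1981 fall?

Saturday

Count forward from the earlier date (April 25, 1981) to the later (June 9, 2010):
From April 25, 1981 to April 25, 2010: 29 years, of which 7 contain a Feb 29 — 22×365 + 7×366 = 10592 days.
(2000 is a leap year (divisible by 400).)
April 2010: 30 − 25 = 5 days remain.
Then May (31): 31 days.
June 1–9, 2010: 9 days.
Residual: 45 days.
Total: 10637 days.
10637 mod 7 = 4, so 4 days before Wednesday is Saturday.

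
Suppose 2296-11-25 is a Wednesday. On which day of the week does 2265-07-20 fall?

Thursday

Count forward from the earlier date (July 20, 2265) to the later (November 25, 2296):
From July 20, 2265 to July 20, 2296: 31 years, of which 8 contain a Feb 29 — 23×365 + 8×366 = 11323 days.
July 2296: 31 − 20 = 11 days remain.
Then August (31), September (30), October (31): 31 + 30 + 31 = 92 days.
November 1–25, 2296: 25 days.
Residual: 128 days.
Total: 11451 days.
11451 mod 7 = 6, so 6 days before Wednesday is Thursday.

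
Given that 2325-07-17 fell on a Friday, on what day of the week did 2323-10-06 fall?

Saturday

Count forward from the earlier date (October 6, 2323) to the later (July 17, 2325):
October 2323: 31 − 6 = 25 days remain.
Then 20 full months totalling 608 days.
July 1–17, 2325: 17 days.
Total: 25 + 608 + 17 = 650 days.
650 mod 7 = 6, so 6 days before Friday is Saturday.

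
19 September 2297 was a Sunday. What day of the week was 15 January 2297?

Count forward from the earlier date (January 15, 2297) to the later (September 19, 2297):
January 2297: 31 − 15 = 16 days remain.
Then February 2297 (28), March (31), April (30), May (31), June (30), July (31), August (31): 28 + 31 + 30 + 31 + 30 + 31 + 31 = 212 days.
September 1–19, 2297: 19 days.
Total: 16 + 212 + 19 = 247 days.
247 mod 7 = 2, so 2 days before Sunday is Friday.

Friday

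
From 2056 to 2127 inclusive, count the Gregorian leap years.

Years divisible by 4: 2056, 2060, …, 2124 — 18 in all.
Of these, 2100 is divisible by 100 but not 400, so not leap.
Leap years: 18 − 1 = 17.

17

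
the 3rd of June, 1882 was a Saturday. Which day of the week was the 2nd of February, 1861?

Count forward from the earlier date (February 2, 1861) to the later (June 3, 1882):
Day-of-year of February 2, 1861: 33.
Day-of-year of June 3, 1882: 154.
1861 has 365 days, so 365 − 33 = 332 days remain in 1861.
Full years 1862–1881: 15 common + 5 leap = 15×365 + 5×366 = 7305 days.
Total: 332 + 7305 + 154 = 7791 days.
7791 is a multiple of 7, so the 2nd of February, 1861 falls on the same weekday: Saturday.

Saturday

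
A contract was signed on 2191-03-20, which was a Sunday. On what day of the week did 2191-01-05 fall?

Count forward from the earlier date (January 5, 2191) to the later (March 20, 2191):
January 2191: 31 − 5 = 26 days remain.
Then February 2191 (28): 28 days.
March 1–20, 2191: 20 days.
Total: 26 + 28 + 20 = 74 days.
74 mod 7 = 4, so 4 days before Sunday is Wednesday.

Wednesday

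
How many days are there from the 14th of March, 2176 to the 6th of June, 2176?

84

March 2176: 31 − 14 = 17 days remain.
Then April (30), May (31): 30 + 31 = 61 days.
June 1–6, 2176: 6 days.
Total: 17 + 61 + 6 = 84 days.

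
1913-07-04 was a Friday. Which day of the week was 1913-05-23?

Friday

Count forward from the earlier date (May 23, 1913) to the later (July 4, 1913):
May 1913: 31 − 23 = 8 days remain.
Then June (30): 30 days.
July 1–4, 1913: 4 days.
Total: 8 + 30 + 4 = 42 days.
42 is a multiple of 7, so 1913-05-23 falls on the same weekday: Friday.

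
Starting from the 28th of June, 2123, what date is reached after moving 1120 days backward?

the 3rd of June, 2120

Count 1120 days before June 28, 2123:
June 3, 2120 → June 3, 2121: 365 days.
June 3, 2121 → June 3, 2122: 365 days.
June 3, 2122 → June 3, 2123: 365 days.
Within June 2123: 28 − 3 = 25 days.
Total: 1120 days.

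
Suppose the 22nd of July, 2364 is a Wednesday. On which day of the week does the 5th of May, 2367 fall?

July 22, 2364 → July 22, 2365: 365 days.
July 22, 2365 → July 22, 2366: 365 days.
July 2366: 31 − 22 = 9 days remain.
Then 9 full months totalling 273 days.
May 1–5, 2367: 5 days.
Residual: 287 days.
Total: 1017 days.
1017 mod 7 = 2, so 2 days after Wednesday is Friday.

Friday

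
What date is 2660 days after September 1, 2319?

December 13, 2326

Count 2660 days after September 1, 2319:
Day-of-year of September 1, 2319: 244.
Day-of-year of December 13, 2326: 347.
2319 has 365 days, so 365 − 244 = 121 days remain in 2319.
Full years: 2320: 366; 2321: 365; 2322: 365; 2323: 365; 2324: 366; 2325: 365. Sum = 2192.
Total: 121 + 2192 + 347 = 2660 days.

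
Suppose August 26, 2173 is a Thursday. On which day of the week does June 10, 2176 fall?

August 26, 2173 → August 26, 2174: 365 days.
August 26, 2174 → August 26, 2175: 365 days.
August 2175: 31 − 26 = 5 days remain.
Then 9 full months totalling 274 days.
June 1–10, 2176: 10 days.
Residual: 289 days.
Total: 1019 days.
1019 mod 7 = 4, so 4 days after Thursday is Monday.

Monday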